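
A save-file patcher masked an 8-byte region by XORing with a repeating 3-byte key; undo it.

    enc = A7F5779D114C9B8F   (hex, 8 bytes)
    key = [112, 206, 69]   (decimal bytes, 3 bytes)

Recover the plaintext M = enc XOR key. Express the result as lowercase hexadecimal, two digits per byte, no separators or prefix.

d73b32eddf09eb41

The 3-byte key repeats, so the effective keystream is 70 ce 45 70 ce 45 70 ce.
byte 0: a7 XOR 70 = d7
byte 1: f5 XOR ce = 3b
byte 2: 77 XOR 45 = 32
byte 3: 9d XOR 70 = ed
byte 4: 11 XOR ce = df
byte 5: 4c XOR 45 = 09
byte 6: 9b XOR 70 = eb
byte 7: 8f XOR ce = 41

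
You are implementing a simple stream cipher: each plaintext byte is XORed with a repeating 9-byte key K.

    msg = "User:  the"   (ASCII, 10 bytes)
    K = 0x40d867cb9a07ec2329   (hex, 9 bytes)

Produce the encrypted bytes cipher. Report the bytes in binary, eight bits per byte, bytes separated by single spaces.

00010101 10101011 00000010 10111001 10100000 00100111 11001100 01010111 01000001 00100101

The 9-byte key repeats, so the effective keystream is 40 d8 67 cb 9a 07 ec 23 29 40.
byte 0: 55 XOR 40 = 15
byte 1: 73 XOR d8 = ab
byte 2: 65 XOR 67 = 02
byte 3: 72 XOR cb = b9
byte 4: 3a XOR 9a = a0
byte 5: 20 XOR 07 = 27
byte 6: 20 XOR ec = cc
byte 7: 74 XOR 23 = 57
byte 8: 68 XOR 29 = 41
byte 9: 65 XOR 40 = 25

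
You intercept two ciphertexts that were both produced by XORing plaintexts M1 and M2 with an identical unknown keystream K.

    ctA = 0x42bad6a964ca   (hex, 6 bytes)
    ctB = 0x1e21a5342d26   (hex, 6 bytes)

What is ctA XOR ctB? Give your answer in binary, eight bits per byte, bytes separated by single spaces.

01011100 10011011 01110011 10011101 01001001 11101100

ctA ⊕ ctB = (M1 ⊕ K) ⊕ (M2 ⊕ K) = M1 ⊕ M2 — the shared key cancels under XOR.
byte 0: 01000010 ^ 00011110 = 01011100
byte 1: 10111010 ^ 00100001 = 10011011
byte 2: 11010110 ^ 10100101 = 01110011
byte 3: 10101001 ^ 00110100 = 10011101
byte 4: 01100100 ^ 00101101 = 01001001
byte 5: 11001010 ^ 00100110 = 11101100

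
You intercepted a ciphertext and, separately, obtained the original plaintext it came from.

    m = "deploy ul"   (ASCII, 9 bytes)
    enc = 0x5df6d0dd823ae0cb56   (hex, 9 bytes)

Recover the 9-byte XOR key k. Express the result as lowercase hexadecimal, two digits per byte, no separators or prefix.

Since enc = m ⊕ k, XORing both sides with m gives k = m ⊕ enc.
64 xor 5d = 39
65 xor f6 = 93
70 xor d0 = a0
6c xor dd = b1
6f xor 82 = ed
79 xor 3a = 43
20 xor e0 = c0
75 xor cb = be
6c xor 56 = 3a

3993a0b1ed43c0be3a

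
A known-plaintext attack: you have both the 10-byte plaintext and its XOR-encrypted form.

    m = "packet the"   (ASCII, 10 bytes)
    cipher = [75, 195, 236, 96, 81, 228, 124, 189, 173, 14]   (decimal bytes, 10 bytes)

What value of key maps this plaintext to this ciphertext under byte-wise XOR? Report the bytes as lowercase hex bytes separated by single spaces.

Since cipher = m ⊕ key, XORing both sides with m gives key = m ⊕ cipher.
byte 0: 70 xor 4b = 3b
byte 1: 61 xor c3 = a2
byte 2: 63 xor ec = 8f
byte 3: 6b xor 60 = 0b
byte 4: 65 xor 51 = 34
byte 5: 74 xor e4 = 90
byte 6: 20 xor 7c = 5c
byte 7: 74 xor bd = c9
byte 8: 68 xor ad = c5
byte 9: 65 xor 0e = 6b

3b a2 8f 0b 34 90 5c c9 c5 6b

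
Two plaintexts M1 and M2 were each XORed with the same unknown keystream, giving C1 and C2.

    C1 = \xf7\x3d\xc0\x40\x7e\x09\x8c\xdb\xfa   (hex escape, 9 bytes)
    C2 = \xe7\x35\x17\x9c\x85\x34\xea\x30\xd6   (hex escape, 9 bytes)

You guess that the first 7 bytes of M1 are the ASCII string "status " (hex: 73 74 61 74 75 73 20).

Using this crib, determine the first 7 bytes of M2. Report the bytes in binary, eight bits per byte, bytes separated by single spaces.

01100011 01111100 10110110 10101000 10001110 01001110 01000110

First, C1 ⊕ C2 = (M1 ⊕ K) ⊕ (M2 ⊕ K) = M1 ⊕ M2, so the key drops out. Then M2 = (M1 ⊕ M2) ⊕ M1 over the first 7 bytes.
byte 0: (f7 ^ e7) ^ 73 = 10 ^ 73 = 63
byte 1: (3d ^ 35) ^ 74 = 08 ^ 74 = 7c
byte 2: (c0 ^ 17) ^ 61 = d7 ^ 61 = b6
byte 3: (40 ^ 9c) ^ 74 = dc ^ 74 = a8
byte 4: (7e ^ 85) ^ 75 = fb ^ 75 = 8e
byte 5: (09 ^ 34) ^ 73 = 3d ^ 73 = 4e
byte 6: (8c ^ ea) ^ 20 = 66 ^ 20 = 46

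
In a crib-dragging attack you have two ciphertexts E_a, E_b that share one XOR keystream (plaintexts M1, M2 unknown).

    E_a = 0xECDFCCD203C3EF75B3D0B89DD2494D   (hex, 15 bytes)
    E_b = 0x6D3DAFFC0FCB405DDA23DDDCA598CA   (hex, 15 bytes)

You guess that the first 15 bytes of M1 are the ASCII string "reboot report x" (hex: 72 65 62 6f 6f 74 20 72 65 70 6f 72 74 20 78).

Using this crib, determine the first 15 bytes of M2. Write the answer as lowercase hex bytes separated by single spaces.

f3 87 01 41 63 7c 8f 5a 0c 83 0a 33 03 f1 ff

First, E_a ⊕ E_b = (M1 ⊕ K) ⊕ (M2 ⊕ K) = M1 ⊕ M2, so the key drops out. Then M2 = (M1 ⊕ M2) ⊕ M1 over the first 15 bytes.
byte 0: (ec ⊕ 6d) ⊕ 72 = 81 ⊕ 72 = f3
byte 1: (df ⊕ 3d) ⊕ 65 = e2 ⊕ 65 = 87
byte 2: (cc ⊕ af) ⊕ 62 = 63 ⊕ 62 = 01
byte 3: (d2 ⊕ fc) ⊕ 6f = 2e ⊕ 6f = 41
byte 4: (03 ⊕ 0f) ⊕ 6f = 0c ⊕ 6f = 63
byte 5: (c3 ⊕ cb) ⊕ 74 = 08 ⊕ 74 = 7c
byte 6: (ef ⊕ 40) ⊕ 20 = af ⊕ 20 = 8f
byte 7: (75 ⊕ 5d) ⊕ 72 = 28 ⊕ 72 = 5a
byte 8: (b3 ⊕ da) ⊕ 65 = 69 ⊕ 65 = 0c
byte 9: (d0 ⊕ 23) ⊕ 70 = f3 ⊕ 70 = 83
byte 10: (b8 ⊕ dd) ⊕ 6f = 65 ⊕ 6f = 0a
byte 11: (9d ⊕ dc) ⊕ 72 = 41 ⊕ 72 = 33
byte 12: (d2 ⊕ a5) ⊕ 74 = 77 ⊕ 74 = 03
byte 13: (49 ⊕ 98) ⊕ 20 = d1 ⊕ 20 = f1
byte 14: (4d ⊕ ca) ⊕ 78 = 87 ⊕ 78 = ff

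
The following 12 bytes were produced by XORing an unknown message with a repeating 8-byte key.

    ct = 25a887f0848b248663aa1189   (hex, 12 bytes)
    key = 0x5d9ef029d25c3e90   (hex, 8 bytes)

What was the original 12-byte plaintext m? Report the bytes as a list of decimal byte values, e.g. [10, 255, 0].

[120, 54, 119, 217, 86, 215, 26, 22, 62, 52, 225, 160]

The 8-byte key repeats, so the effective keystream is 5d 9e f0 29 d2 5c 3e 90 5d 9e f0 29.
byte 0: 25 ^ 5d = 78
byte 1: a8 ^ 9e = 36
byte 2: 87 ^ f0 = 77
byte 3: f0 ^ 29 = d9
byte 4: 84 ^ d2 = 56
byte 5: 8b ^ 5c = d7
byte 6: 24 ^ 3e = 1a
byte 7: 86 ^ 90 = 16
byte 8: 63 ^ 5d = 3e
byte 9: aa ^ 9e = 34
byte 10: 11 ^ f0 = e1
byte 11: 89 ^ 29 = a0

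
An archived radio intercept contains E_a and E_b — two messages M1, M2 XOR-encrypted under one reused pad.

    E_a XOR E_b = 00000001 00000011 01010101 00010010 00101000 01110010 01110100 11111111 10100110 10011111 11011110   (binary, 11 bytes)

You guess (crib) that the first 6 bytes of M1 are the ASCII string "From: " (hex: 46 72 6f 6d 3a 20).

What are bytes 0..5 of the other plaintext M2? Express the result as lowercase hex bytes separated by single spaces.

Since E_a ⊕ E_b = M1 ⊕ M2, XORing with the guessed M1 bytes yields the corresponding M2 bytes: M2 = (E_a ⊕ E_b) ⊕ M1.
byte 0:   1 ⊕  70 =  71
byte 1:   3 ⊕ 114 = 113
byte 2:  85 ⊕ 111 =  58
byte 3:  18 ⊕ 109 = 127
byte 4:  40 ⊕  58 =  18
byte 5: 114 ⊕  32 =  82

47 71 3a 7f 12 52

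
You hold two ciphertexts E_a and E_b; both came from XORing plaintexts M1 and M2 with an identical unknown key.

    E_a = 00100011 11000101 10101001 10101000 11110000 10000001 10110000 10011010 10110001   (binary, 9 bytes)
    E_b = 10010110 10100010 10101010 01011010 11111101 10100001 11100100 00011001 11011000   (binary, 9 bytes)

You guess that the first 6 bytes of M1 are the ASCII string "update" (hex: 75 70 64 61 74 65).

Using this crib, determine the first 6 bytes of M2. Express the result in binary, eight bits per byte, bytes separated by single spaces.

11000000 00010111 01100111 10010011 01111001 01000101

First, E_a ⊕ E_b = (M1 ⊕ K) ⊕ (M2 ⊕ K) = M1 ⊕ M2, so the key drops out. Then M2 = (M1 ⊕ M2) ⊕ M1 over the first 6 bytes.
byte 0: (23 XOR 96) XOR 75 = b5 XOR 75 = c0
byte 1: (c5 XOR a2) XOR 70 = 67 XOR 70 = 17
byte 2: (a9 XOR aa) XOR 64 = 03 XOR 64 = 67
byte 3: (a8 XOR 5a) XOR 61 = f2 XOR 61 = 93
byte 4: (f0 XOR fd) XOR 74 = 0d XOR 74 = 79
byte 5: (81 XOR a1) XOR 65 = 20 XOR 65 = 45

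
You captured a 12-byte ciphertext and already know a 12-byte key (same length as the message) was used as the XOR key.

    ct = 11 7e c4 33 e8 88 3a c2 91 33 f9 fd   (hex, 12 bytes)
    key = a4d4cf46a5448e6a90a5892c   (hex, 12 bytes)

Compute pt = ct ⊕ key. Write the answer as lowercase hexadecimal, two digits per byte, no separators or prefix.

b5aa0b754dccb4a8019670d1

byte 0:  17 ⊕ 164 = 181
byte 1: 126 ⊕ 212 = 170
byte 2: 196 ⊕ 207 =  11
byte 3:  51 ⊕  70 = 117
byte 4: 232 ⊕ 165 =  77
byte 5: 136 ⊕  68 = 204
byte 6:  58 ⊕ 142 = 180
byte 7: 194 ⊕ 106 = 168
byte 8: 145 ⊕ 144 =   1
byte 9:  51 ⊕ 165 = 150
byte 10: 249 ⊕ 137 = 112
byte 11: 253 ⊕  44 = 209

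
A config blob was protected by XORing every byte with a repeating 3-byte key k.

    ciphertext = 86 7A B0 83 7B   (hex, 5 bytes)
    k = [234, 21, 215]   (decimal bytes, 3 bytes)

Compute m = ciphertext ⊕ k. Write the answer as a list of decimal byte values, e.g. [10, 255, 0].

[108, 111, 103, 105, 110]

The 3-byte key repeats, so the effective keystream is ea 15 d7 ea 15.
byte 0: 86 xor ea = 6c
byte 1: 7a xor 15 = 6f
byte 2: b0 xor d7 = 67
byte 3: 83 xor ea = 69
byte 4: 7b xor 15 = 6e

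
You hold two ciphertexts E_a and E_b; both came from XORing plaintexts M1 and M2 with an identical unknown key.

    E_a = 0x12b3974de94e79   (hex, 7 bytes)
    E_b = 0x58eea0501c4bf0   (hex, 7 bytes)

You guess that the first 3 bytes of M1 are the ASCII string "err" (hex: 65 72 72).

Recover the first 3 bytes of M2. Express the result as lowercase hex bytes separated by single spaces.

First, E_a ⊕ E_b = (M1 ⊕ K) ⊕ (M2 ⊕ K) = M1 ⊕ M2, so the key drops out. Then M2 = (M1 ⊕ M2) ⊕ M1 over the first 3 bytes.
byte 0: (12 ^ 58) ^ 65 = 4a ^ 65 = 2f
byte 1: (b3 ^ ee) ^ 72 = 5d ^ 72 = 2f
byte 2: (97 ^ a0) ^ 72 = 37 ^ 72 = 45

2f 2f 45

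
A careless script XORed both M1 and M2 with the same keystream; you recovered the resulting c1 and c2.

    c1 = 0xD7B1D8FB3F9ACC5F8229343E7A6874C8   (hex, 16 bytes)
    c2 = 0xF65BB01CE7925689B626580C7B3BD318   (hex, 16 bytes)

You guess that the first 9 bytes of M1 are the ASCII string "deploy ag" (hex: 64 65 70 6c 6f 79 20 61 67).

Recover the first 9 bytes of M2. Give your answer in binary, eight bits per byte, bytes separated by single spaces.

First, c1 ⊕ c2 = (M1 ⊕ K) ⊕ (M2 ⊕ K) = M1 ⊕ M2, so the key drops out. Then M2 = (M1 ⊕ M2) ⊕ M1 over the first 9 bytes.
byte 0: (d7 ^ f6) ^ 64 = 21 ^ 64 = 45
byte 1: (b1 ^ 5b) ^ 65 = ea ^ 65 = 8f
byte 2: (d8 ^ b0) ^ 70 = 68 ^ 70 = 18
byte 3: (fb ^ 1c) ^ 6c = e7 ^ 6c = 8b
byte 4: (3f ^ e7) ^ 6f = d8 ^ 6f = b7
byte 5: (9a ^ 92) ^ 79 = 08 ^ 79 = 71
byte 6: (cc ^ 56) ^ 20 = 9a ^ 20 = ba
byte 7: (5f ^ 89) ^ 61 = d6 ^ 61 = b7
byte 8: (82 ^ b6) ^ 67 = 34 ^ 67 = 53

01000101 10001111 00011000 10001011 10110111 01110001 10111010 10110111 01010011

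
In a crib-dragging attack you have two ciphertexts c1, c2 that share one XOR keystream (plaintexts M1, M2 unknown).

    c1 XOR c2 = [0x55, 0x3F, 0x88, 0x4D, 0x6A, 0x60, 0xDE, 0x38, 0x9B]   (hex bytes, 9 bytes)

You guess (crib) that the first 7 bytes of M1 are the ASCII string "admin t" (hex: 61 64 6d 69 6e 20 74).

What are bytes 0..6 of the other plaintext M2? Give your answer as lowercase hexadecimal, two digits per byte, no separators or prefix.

Since c1 ⊕ c2 = M1 ⊕ M2, XORing with the guessed M1 bytes yields the corresponding M2 bytes: M2 = (c1 ⊕ c2) ⊕ M1.
55 XOR 61 = 34
3f XOR 64 = 5b
88 XOR 6d = e5
4d XOR 69 = 24
6a XOR 6e = 04
60 XOR 20 = 40
de XOR 74 = aa

345be5240440aa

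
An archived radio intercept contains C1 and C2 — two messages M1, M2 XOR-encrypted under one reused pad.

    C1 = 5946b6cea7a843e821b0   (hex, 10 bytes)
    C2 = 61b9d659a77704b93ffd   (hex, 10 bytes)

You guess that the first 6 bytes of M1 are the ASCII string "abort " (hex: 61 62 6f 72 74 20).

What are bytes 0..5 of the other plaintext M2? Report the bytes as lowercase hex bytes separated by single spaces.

59 9d 0f e5 74 ff

First, C1 ⊕ C2 = (M1 ⊕ K) ⊕ (M2 ⊕ K) = M1 ⊕ M2, so the key drops out. Then M2 = (M1 ⊕ M2) ⊕ M1 over the first 6 bytes.
byte 0: (59 ⊕ 61) ⊕ 61 = 38 ⊕ 61 = 59
byte 1: (46 ⊕ b9) ⊕ 62 = ff ⊕ 62 = 9d
byte 2: (b6 ⊕ d6) ⊕ 6f = 60 ⊕ 6f = 0f
byte 3: (ce ⊕ 59) ⊕ 72 = 97 ⊕ 72 = e5
byte 4: (a7 ⊕ a7) ⊕ 74 = 00 ⊕ 74 = 74
byte 5: (a8 ⊕ 77) ⊕ 20 = df ⊕ 20 = ff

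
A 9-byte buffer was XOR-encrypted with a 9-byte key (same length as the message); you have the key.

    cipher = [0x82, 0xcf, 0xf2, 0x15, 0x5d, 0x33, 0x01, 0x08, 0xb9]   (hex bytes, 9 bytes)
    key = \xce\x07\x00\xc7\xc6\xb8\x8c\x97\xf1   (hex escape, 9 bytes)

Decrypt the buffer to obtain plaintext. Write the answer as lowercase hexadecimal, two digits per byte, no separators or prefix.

4cc8f2d29b8b8d9f48

XOR is its own inverse, so applying the key byte-wise gives the result directly.
byte 0: 82 ^ ce = 4c
byte 1: cf ^ 07 = c8
byte 2: f2 ^ 00 = f2
byte 3: 15 ^ c7 = d2
byte 4: 5d ^ c6 = 9b
byte 5: 33 ^ b8 = 8b
byte 6: 01 ^ 8c = 8d
byte 7: 08 ^ 97 = 9f
byte 8: b9 ^ f1 = 48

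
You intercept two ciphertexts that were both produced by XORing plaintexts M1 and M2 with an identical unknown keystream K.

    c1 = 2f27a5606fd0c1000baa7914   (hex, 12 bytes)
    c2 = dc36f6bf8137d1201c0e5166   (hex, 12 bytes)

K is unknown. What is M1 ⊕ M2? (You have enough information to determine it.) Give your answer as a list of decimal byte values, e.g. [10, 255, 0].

[243, 17, 83, 223, 238, 231, 16, 32, 23, 164, 40, 114]

c1 ⊕ c2 = (M1 ⊕ K) ⊕ (M2 ⊕ K) = M1 ⊕ M2 — the shared key cancels under XOR.
2f ^ dc = f3
27 ^ 36 = 11
a5 ^ f6 = 53
60 ^ bf = df
6f ^ 81 = ee
d0 ^ 37 = e7
c1 ^ d1 = 10
00 ^ 20 = 20
0b ^ 1c = 17
aa ^ 0e = a4
79 ^ 51 = 28
14 ^ 66 = 72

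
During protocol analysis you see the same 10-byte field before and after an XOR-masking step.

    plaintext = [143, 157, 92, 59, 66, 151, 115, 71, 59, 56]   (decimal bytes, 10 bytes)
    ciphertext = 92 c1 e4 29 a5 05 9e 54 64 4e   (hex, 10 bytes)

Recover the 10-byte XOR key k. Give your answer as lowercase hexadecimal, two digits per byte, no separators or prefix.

Since ciphertext = plaintext ⊕ k, XORing both sides with plaintext gives k = plaintext ⊕ ciphertext.
8f ⊕ 92 = 1d
9d ⊕ c1 = 5c
5c ⊕ e4 = b8
3b ⊕ 29 = 12
42 ⊕ a5 = e7
97 ⊕ 05 = 92
73 ⊕ 9e = ed
47 ⊕ 54 = 13
3b ⊕ 64 = 5f
38 ⊕ 4e = 76

1d5cb812e792ed135f76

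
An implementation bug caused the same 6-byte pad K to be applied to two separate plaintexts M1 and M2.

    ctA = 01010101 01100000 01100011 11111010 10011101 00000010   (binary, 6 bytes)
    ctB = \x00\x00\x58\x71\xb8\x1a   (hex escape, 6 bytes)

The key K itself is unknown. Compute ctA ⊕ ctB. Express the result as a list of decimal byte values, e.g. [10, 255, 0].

[85, 96, 59, 139, 37, 24]

ctA ⊕ ctB = (M1 ⊕ K) ⊕ (M2 ⊕ K) = M1 ⊕ M2 — the shared key cancels under XOR.
byte 0: 55 XOR 00 = 55
byte 1: 60 XOR 00 = 60
byte 2: 63 XOR 58 = 3b
byte 3: fa XOR 71 = 8b
byte 4: 9d XOR b8 = 25
byte 5: 02 XOR 1a = 18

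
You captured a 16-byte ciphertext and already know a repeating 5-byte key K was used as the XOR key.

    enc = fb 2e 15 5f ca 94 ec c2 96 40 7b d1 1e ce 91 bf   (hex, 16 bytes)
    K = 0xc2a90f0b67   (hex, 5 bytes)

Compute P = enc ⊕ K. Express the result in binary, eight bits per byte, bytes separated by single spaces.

The 5-byte key repeats, so the effective keystream is c2 a9 0f 0b 67 c2 a9 0f 0b 67 c2 a9 0f 0b 67 c2.
byte 0: fb ⊕ c2 = 39
byte 1: 2e ⊕ a9 = 87
byte 2: 15 ⊕ 0f = 1a
byte 3: 5f ⊕ 0b = 54
byte 4: ca ⊕ 67 = ad
byte 5: 94 ⊕ c2 = 56
byte 6: ec ⊕ a9 = 45
byte 7: c2 ⊕ 0f = cd
byte 8: 96 ⊕ 0b = 9d
byte 9: 40 ⊕ 67 = 27
byte 10: 7b ⊕ c2 = b9
byte 11: d1 ⊕ a9 = 78
byte 12: 1e ⊕ 0f = 11
byte 13: ce ⊕ 0b = c5
byte 14: 91 ⊕ 67 = f6
byte 15: bf ⊕ c2 = 7d

00111001 10000111 00011010 01010100 10101101 01010110 01000101 11001101 10011101 00100111 10111001 01111000 00010001 11000101 11110110 01111101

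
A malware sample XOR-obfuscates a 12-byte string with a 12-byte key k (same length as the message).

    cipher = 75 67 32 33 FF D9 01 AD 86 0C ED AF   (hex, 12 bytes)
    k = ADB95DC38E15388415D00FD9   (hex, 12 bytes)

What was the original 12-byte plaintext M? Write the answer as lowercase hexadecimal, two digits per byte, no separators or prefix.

XOR is its own inverse, so applying the key byte-wise gives the result directly.
75 XOR ad = d8
67 XOR b9 = de
32 XOR 5d = 6f
33 XOR c3 = f0
ff XOR 8e = 71
d9 XOR 15 = cc
01 XOR 38 = 39
ad XOR 84 = 29
86 XOR 15 = 93
0c XOR d0 = dc
ed XOR 0f = e2
af XOR d9 = 76

d8de6ff071cc392993dce276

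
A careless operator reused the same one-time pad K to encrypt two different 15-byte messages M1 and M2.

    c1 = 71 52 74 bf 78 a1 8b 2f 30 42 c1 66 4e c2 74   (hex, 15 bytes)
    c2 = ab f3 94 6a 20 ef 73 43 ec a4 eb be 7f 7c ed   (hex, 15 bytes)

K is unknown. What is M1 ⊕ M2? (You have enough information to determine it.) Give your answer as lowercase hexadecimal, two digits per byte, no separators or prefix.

daa1e0d5584ef86cdce62ad831be99

c1 ⊕ c2 = (M1 ⊕ K) ⊕ (M2 ⊕ K) = M1 ⊕ M2 — the shared key cancels under XOR.
byte 0: 71 xor ab = da
byte 1: 52 xor f3 = a1
byte 2: 74 xor 94 = e0
byte 3: bf xor 6a = d5
byte 4: 78 xor 20 = 58
byte 5: a1 xor ef = 4e
byte 6: 8b xor 73 = f8
byte 7: 2f xor 43 = 6c
byte 8: 30 xor ec = dc
byte 9: 42 xor a4 = e6
byte 10: c1 xor eb = 2a
byte 11: 66 xor be = d8
byte 12: 4e xor 7f = 31
byte 13: c2 xor 7c = be
byte 14: 74 xor ed = 99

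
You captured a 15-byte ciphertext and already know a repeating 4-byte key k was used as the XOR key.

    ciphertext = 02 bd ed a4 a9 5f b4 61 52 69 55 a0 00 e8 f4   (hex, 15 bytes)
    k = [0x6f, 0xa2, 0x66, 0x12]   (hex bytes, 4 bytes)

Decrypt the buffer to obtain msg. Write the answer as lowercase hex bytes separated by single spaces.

6d 1f 8b b6 c6 fd d2 73 3d cb 33 b2 6f 4a 92

The 4-byte key repeats, so the effective keystream is 6f a2 66 12 6f a2 66 12 6f a2 66 12 6f a2 66.
byte 0: 02 XOR 6f = 6d
byte 1: bd XOR a2 = 1f
byte 2: ed XOR 66 = 8b
byte 3: a4 XOR 12 = b6
byte 4: a9 XOR 6f = c6
byte 5: 5f XOR a2 = fd
byte 6: b4 XOR 66 = d2
byte 7: 61 XOR 12 = 73
byte 8: 52 XOR 6f = 3d
byte 9: 69 XOR a2 = cb
byte 10: 55 XOR 66 = 33
byte 11: a0 XOR 12 = b2
byte 12: 00 XOR 6f = 6f
byte 13: e8 XOR a2 = 4a
byte 14: f4 XOR 66 = 92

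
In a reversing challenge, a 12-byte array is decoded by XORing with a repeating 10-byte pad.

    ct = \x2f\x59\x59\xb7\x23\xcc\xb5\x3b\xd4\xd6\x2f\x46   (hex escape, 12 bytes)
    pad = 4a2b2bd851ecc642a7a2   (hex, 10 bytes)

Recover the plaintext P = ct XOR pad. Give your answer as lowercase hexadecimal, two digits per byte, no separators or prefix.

The 10-byte key repeats, so the effective keystream is 4a 2b 2b d8 51 ec c6 42 a7 a2 4a 2b.
byte 0: 2f XOR 4a = 65
byte 1: 59 XOR 2b = 72
byte 2: 59 XOR 2b = 72
byte 3: b7 XOR d8 = 6f
byte 4: 23 XOR 51 = 72
byte 5: cc XOR ec = 20
byte 6: b5 XOR c6 = 73
byte 7: 3b XOR 42 = 79
byte 8: d4 XOR a7 = 73
byte 9: d6 XOR a2 = 74
byte 10: 2f XOR 4a = 65
byte 11: 46 XOR 2b = 6d

6572726f722073797374656d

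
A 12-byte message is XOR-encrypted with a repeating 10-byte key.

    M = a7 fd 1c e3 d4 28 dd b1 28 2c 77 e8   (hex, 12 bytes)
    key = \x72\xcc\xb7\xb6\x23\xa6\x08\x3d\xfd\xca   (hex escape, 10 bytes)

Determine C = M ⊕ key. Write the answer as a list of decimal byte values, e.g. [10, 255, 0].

[213, 49, 171, 85, 247, 142, 213, 140, 213, 230, 5, 36]

The 10-byte key repeats, so the effective keystream is 72 cc b7 b6 23 a6 08 3d fd ca 72 cc.
byte 0: a7 ⊕ 72 = d5
byte 1: fd ⊕ cc = 31
byte 2: 1c ⊕ b7 = ab
byte 3: e3 ⊕ b6 = 55
byte 4: d4 ⊕ 23 = f7
byte 5: 28 ⊕ a6 = 8e
byte 6: dd ⊕ 08 = d5
byte 7: b1 ⊕ 3d = 8c
byte 8: 28 ⊕ fd = d5
byte 9: 2c ⊕ ca = e6
byte 10: 77 ⊕ 72 = 05
byte 11: e8 ⊕ cc = 24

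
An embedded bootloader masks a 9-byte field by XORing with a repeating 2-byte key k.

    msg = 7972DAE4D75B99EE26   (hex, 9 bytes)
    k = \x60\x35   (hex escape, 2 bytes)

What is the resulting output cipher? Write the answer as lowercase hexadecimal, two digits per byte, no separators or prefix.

1947bad1b76ef9db46

The 2-byte key repeats, so the effective keystream is 60 35 60 35 60 35 60 35 60.
byte 0: 121 XOR  96 =  25
byte 1: 114 XOR  53 =  71
byte 2: 218 XOR  96 = 186
byte 3: 228 XOR  53 = 209
byte 4: 215 XOR  96 = 183
byte 5:  91 XOR  53 = 110
byte 6: 153 XOR  96 = 249
byte 7: 238 XOR  53 = 219
byte 8:  38 XOR  96 =  70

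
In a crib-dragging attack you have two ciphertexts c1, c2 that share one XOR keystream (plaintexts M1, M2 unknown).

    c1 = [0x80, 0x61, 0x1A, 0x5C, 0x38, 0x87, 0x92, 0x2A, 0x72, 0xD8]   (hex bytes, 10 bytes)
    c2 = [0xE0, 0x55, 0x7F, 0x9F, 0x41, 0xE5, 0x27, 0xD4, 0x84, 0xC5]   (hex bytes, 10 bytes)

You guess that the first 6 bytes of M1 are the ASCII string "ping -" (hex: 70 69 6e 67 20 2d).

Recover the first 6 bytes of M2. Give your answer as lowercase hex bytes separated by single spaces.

First, c1 ⊕ c2 = (M1 ⊕ K) ⊕ (M2 ⊕ K) = M1 ⊕ M2, so the key drops out. Then M2 = (M1 ⊕ M2) ⊕ M1 over the first 6 bytes.
byte 0: (80 ^ e0) ^ 70 = 60 ^ 70 = 10
byte 1: (61 ^ 55) ^ 69 = 34 ^ 69 = 5d
byte 2: (1a ^ 7f) ^ 6e = 65 ^ 6e = 0b
byte 3: (5c ^ 9f) ^ 67 = c3 ^ 67 = a4
byte 4: (38 ^ 41) ^ 20 = 79 ^ 20 = 59
byte 5: (87 ^ e5) ^ 2d = 62 ^ 2d = 4f

10 5d 0b a4 59 4f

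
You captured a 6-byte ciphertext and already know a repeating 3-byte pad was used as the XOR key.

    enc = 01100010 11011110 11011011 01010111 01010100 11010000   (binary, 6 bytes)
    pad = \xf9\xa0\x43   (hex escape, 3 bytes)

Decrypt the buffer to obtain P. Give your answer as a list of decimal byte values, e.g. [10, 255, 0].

The 3-byte key repeats, so the effective keystream is f9 a0 43 f9 a0 43.
byte 0: 01100010 ^ 11111001 = 10011011
byte 1: 11011110 ^ 10100000 = 01111110
byte 2: 11011011 ^ 01000011 = 10011000
byte 3: 01010111 ^ 11111001 = 10101110
byte 4: 01010100 ^ 10100000 = 11110100
byte 5: 11010000 ^ 01000011 = 10010011

[155, 126, 152, 174, 244, 147]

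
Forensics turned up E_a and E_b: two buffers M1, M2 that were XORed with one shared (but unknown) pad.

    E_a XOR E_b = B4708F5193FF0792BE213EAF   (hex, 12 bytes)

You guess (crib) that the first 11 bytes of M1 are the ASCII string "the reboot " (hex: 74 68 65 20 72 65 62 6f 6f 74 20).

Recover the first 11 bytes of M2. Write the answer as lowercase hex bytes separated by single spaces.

c0 18 ea 71 e1 9a 65 fd d1 55 1e

Since E_a ⊕ E_b = M1 ⊕ M2, XORing with the guessed M1 bytes yields the corresponding M2 bytes: M2 = (E_a ⊕ E_b) ⊕ M1.
b4 XOR 74 = c0
70 XOR 68 = 18
8f XOR 65 = ea
51 XOR 20 = 71
93 XOR 72 = e1
ff XOR 65 = 9a
07 XOR 62 = 65
92 XOR 6f = fd
be XOR 6f = d1
21 XOR 74 = 55
3e XOR 20 = 1e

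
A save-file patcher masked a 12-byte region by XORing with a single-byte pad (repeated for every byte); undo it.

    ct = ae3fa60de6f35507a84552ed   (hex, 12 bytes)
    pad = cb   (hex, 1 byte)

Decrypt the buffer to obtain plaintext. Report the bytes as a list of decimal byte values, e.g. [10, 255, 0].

[101, 244, 109, 198, 45, 56, 158, 204, 99, 142, 153, 38]

The 1-byte key repeats, so the effective keystream is cb cb cb cb cb cb cb cb cb cb cb cb.
byte 0: ae ^ cb = 65
byte 1: 3f ^ cb = f4
byte 2: a6 ^ cb = 6d
byte 3: 0d ^ cb = c6
byte 4: e6 ^ cb = 2d
byte 5: f3 ^ cb = 38
byte 6: 55 ^ cb = 9e
byte 7: 07 ^ cb = cc
byte 8: a8 ^ cb = 63
byte 9: 45 ^ cb = 8e
byte 10: 52 ^ cb = 99
byte 11: ed ^ cb = 26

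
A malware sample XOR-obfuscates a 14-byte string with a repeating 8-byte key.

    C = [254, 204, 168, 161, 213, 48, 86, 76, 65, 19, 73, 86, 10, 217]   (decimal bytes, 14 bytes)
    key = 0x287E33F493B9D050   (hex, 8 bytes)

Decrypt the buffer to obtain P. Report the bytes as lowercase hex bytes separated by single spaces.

The 8-byte key repeats, so the effective keystream is 28 7e 33 f4 93 b9 d0 50 28 7e 33 f4 93 b9.
byte 0: 254 xor  40 = 214
byte 1: 204 xor 126 = 178
byte 2: 168 xor  51 = 155
byte 3: 161 xor 244 =  85
byte 4: 213 xor 147 =  70
byte 5:  48 xor 185 = 137
byte 6:  86 xor 208 = 134
byte 7:  76 xor  80 =  28
byte 8:  65 xor  40 = 105
byte 9:  19 xor 126 = 109
byte 10:  73 xor  51 = 122
byte 11:  86 xor 244 = 162
byte 12:  10 xor 147 = 153
byte 13: 217 xor 185 =  96

d6 b2 9b 55 46 89 86 1c 69 6d 7a a2 99 60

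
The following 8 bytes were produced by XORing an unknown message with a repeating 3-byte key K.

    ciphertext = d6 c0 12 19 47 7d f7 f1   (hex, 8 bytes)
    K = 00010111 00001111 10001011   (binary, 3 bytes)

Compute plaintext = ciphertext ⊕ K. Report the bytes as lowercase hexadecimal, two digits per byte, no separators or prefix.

The 3-byte key repeats, so the effective keystream is 17 0f 8b 17 0f 8b 17 0f.
byte 0: 214 ^  23 = 193
byte 1: 192 ^  15 = 207
byte 2:  18 ^ 139 = 153
byte 3:  25 ^  23 =  14
byte 4:  71 ^  15 =  72
byte 5: 125 ^ 139 = 246
byte 6: 247 ^  23 = 224
byte 7: 241 ^  15 = 254

c1cf990e48f6e0fe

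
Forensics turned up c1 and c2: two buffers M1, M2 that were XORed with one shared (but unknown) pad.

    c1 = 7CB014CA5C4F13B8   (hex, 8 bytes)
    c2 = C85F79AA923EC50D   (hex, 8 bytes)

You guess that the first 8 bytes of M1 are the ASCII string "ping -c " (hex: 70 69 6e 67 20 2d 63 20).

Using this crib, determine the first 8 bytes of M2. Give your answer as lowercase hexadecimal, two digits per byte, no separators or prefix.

First, c1 ⊕ c2 = (M1 ⊕ K) ⊕ (M2 ⊕ K) = M1 ⊕ M2, so the key drops out. Then M2 = (M1 ⊕ M2) ⊕ M1 over the first 8 bytes.
byte 0: (7c ^ c8) ^ 70 = b4 ^ 70 = c4
byte 1: (b0 ^ 5f) ^ 69 = ef ^ 69 = 86
byte 2: (14 ^ 79) ^ 6e = 6d ^ 6e = 03
byte 3: (ca ^ aa) ^ 67 = 60 ^ 67 = 07
byte 4: (5c ^ 92) ^ 20 = ce ^ 20 = ee
byte 5: (4f ^ 3e) ^ 2d = 71 ^ 2d = 5c
byte 6: (13 ^ c5) ^ 63 = d6 ^ 63 = b5
byte 7: (b8 ^ 0d) ^ 20 = b5 ^ 20 = 95

c4860307ee5cb595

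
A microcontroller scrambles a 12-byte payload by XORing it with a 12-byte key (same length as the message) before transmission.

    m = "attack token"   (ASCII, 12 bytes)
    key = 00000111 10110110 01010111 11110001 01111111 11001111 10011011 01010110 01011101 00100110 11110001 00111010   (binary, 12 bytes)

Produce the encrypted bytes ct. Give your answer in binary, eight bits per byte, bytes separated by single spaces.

01100110 11000010 00100011 10010000 00011100 10100100 10111011 00100010 00110010 01001101 10010100 01010100

byte 0: 61 ⊕ 07 = 66
byte 1: 74 ⊕ b6 = c2
byte 2: 74 ⊕ 57 = 23
byte 3: 61 ⊕ f1 = 90
byte 4: 63 ⊕ 7f = 1c
byte 5: 6b ⊕ cf = a4
byte 6: 20 ⊕ 9b = bb
byte 7: 74 ⊕ 56 = 22
byte 8: 6f ⊕ 5d = 32
byte 9: 6b ⊕ 26 = 4d
byte 10: 65 ⊕ f1 = 94
byte 11: 6e ⊕ 3a = 54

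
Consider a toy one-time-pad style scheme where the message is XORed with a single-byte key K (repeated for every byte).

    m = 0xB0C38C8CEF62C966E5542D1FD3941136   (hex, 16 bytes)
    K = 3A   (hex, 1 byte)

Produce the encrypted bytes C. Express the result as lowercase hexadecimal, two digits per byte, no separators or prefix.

The 1-byte key repeats, so the effective keystream is 3a 3a 3a 3a 3a 3a 3a 3a 3a 3a 3a 3a 3a 3a 3a 3a.
byte 0: 10110000 xor 00111010 = 10001010
byte 1: 11000011 xor 00111010 = 11111001
byte 2: 10001100 xor 00111010 = 10110110
byte 3: 10001100 xor 00111010 = 10110110
byte 4: 11101111 xor 00111010 = 11010101
byte 5: 01100010 xor 00111010 = 01011000
byte 6: 11001001 xor 00111010 = 11110011
byte 7: 01100110 xor 00111010 = 01011100
byte 8: 11100101 xor 00111010 = 11011111
byte 9: 01010100 xor 00111010 = 01101110
byte 10: 00101101 xor 00111010 = 00010111
byte 11: 00011111 xor 00111010 = 00100101
byte 12: 11010011 xor 00111010 = 11101001
byte 13: 10010100 xor 00111010 = 10101110
byte 14: 00010001 xor 00111010 = 00101011
byte 15: 00110110 xor 00111010 = 00001100

8af9b6b6d558f35cdf6e1725e9ae2b0c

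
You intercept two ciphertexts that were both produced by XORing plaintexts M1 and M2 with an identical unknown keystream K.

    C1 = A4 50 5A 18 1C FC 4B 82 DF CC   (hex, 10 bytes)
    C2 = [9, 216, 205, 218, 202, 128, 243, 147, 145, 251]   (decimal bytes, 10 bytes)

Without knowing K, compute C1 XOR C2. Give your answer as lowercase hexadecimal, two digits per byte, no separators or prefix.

C1 ⊕ C2 = (M1 ⊕ K) ⊕ (M2 ⊕ K) = M1 ⊕ M2 — the shared key cancels under XOR.
10100100 ^ 00001001 = 10101101
01010000 ^ 11011000 = 10001000
01011010 ^ 11001101 = 10010111
00011000 ^ 11011010 = 11000010
00011100 ^ 11001010 = 11010110
11111100 ^ 10000000 = 01111100
01001011 ^ 11110011 = 10111000
10000010 ^ 10010011 = 00010001
11011111 ^ 10010001 = 01001110
11001100 ^ 11111011 = 00110111

ad8897c2d67cb8114e37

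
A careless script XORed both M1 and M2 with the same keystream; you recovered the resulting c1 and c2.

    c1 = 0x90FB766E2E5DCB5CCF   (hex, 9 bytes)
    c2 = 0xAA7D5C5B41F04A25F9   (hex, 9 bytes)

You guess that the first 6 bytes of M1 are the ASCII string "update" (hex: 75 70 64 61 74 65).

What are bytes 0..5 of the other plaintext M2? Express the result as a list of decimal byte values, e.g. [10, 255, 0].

First, c1 ⊕ c2 = (M1 ⊕ K) ⊕ (M2 ⊕ K) = M1 ⊕ M2, so the key drops out. Then M2 = (M1 ⊕ M2) ⊕ M1 over the first 6 bytes.
byte 0: (90 ⊕ aa) ⊕ 75 = 3a ⊕ 75 = 4f
byte 1: (fb ⊕ 7d) ⊕ 70 = 86 ⊕ 70 = f6
byte 2: (76 ⊕ 5c) ⊕ 64 = 2a ⊕ 64 = 4e
byte 3: (6e ⊕ 5b) ⊕ 61 = 35 ⊕ 61 = 54
byte 4: (2e ⊕ 41) ⊕ 74 = 6f ⊕ 74 = 1b
byte 5: (5d ⊕ f0) ⊕ 65 = ad ⊕ 65 = c8

[79, 246, 78, 84, 27, 200]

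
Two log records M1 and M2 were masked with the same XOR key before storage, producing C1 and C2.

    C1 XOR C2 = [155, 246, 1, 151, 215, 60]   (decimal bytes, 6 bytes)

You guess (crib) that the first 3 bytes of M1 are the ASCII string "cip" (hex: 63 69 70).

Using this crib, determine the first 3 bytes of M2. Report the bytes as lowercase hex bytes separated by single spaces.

Since C1 ⊕ C2 = M1 ⊕ M2, XORing with the guessed M1 bytes yields the corresponding M2 bytes: M2 = (C1 ⊕ C2) ⊕ M1.
9b xor 63 = f8
f6 xor 69 = 9f
01 xor 70 = 71

f8 9f 71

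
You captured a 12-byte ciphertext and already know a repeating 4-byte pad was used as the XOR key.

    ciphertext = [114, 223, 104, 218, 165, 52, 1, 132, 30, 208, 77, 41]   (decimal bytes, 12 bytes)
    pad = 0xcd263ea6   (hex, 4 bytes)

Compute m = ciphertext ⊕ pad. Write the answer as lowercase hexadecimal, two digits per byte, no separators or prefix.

The 4-byte key repeats, so the effective keystream is cd 26 3e a6 cd 26 3e a6 cd 26 3e a6.
byte 0: 01110010 ^ 11001101 = 10111111
byte 1: 11011111 ^ 00100110 = 11111001
byte 2: 01101000 ^ 00111110 = 01010110
byte 3: 11011010 ^ 10100110 = 01111100
byte 4: 10100101 ^ 11001101 = 01101000
byte 5: 00110100 ^ 00100110 = 00010010
byte 6: 00000001 ^ 00111110 = 00111111
byte 7: 10000100 ^ 10100110 = 00100010
byte 8: 00011110 ^ 11001101 = 11010011
byte 9: 11010000 ^ 00100110 = 11110110
byte 10: 01001101 ^ 00111110 = 01110011
byte 11: 00101001 ^ 10100110 = 10001111

bff9567c68123f22d3f6738f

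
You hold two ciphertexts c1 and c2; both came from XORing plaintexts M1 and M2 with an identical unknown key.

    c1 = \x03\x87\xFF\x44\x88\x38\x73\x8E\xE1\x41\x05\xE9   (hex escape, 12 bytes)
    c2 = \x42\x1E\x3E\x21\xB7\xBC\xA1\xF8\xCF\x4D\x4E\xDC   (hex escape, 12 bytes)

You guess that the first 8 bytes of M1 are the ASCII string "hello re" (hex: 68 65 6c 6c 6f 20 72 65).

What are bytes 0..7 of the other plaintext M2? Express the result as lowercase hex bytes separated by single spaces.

29 fc ad 09 50 a4 a0 13

First, c1 ⊕ c2 = (M1 ⊕ K) ⊕ (M2 ⊕ K) = M1 ⊕ M2, so the key drops out. Then M2 = (M1 ⊕ M2) ⊕ M1 over the first 8 bytes.
byte 0: (03 ⊕ 42) ⊕ 68 = 41 ⊕ 68 = 29
byte 1: (87 ⊕ 1e) ⊕ 65 = 99 ⊕ 65 = fc
byte 2: (ff ⊕ 3e) ⊕ 6c = c1 ⊕ 6c = ad
byte 3: (44 ⊕ 21) ⊕ 6c = 65 ⊕ 6c = 09
byte 4: (88 ⊕ b7) ⊕ 6f = 3f ⊕ 6f = 50
byte 5: (38 ⊕ bc) ⊕ 20 = 84 ⊕ 20 = a4
byte 6: (73 ⊕ a1) ⊕ 72 = d2 ⊕ 72 = a0
byte 7: (8e ⊕ f8) ⊕ 65 = 76 ⊕ 65 = 13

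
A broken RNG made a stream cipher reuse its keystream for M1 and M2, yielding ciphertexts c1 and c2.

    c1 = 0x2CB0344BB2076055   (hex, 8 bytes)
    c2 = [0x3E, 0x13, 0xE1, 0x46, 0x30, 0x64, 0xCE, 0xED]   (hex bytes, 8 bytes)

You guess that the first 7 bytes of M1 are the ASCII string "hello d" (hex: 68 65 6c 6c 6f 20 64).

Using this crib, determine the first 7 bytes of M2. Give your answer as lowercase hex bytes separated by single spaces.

7a c6 b9 61 ed 43 ca

First, c1 ⊕ c2 = (M1 ⊕ K) ⊕ (M2 ⊕ K) = M1 ⊕ M2, so the key drops out. Then M2 = (M1 ⊕ M2) ⊕ M1 over the first 7 bytes.
byte 0: (2c ^ 3e) ^ 68 = 12 ^ 68 = 7a
byte 1: (b0 ^ 13) ^ 65 = a3 ^ 65 = c6
byte 2: (34 ^ e1) ^ 6c = d5 ^ 6c = b9
byte 3: (4b ^ 46) ^ 6c = 0d ^ 6c = 61
byte 4: (b2 ^ 30) ^ 6f = 82 ^ 6f = ed
byte 5: (07 ^ 64) ^ 20 = 63 ^ 20 = 43
byte 6: (60 ^ ce) ^ 64 = ae ^ 64 = ca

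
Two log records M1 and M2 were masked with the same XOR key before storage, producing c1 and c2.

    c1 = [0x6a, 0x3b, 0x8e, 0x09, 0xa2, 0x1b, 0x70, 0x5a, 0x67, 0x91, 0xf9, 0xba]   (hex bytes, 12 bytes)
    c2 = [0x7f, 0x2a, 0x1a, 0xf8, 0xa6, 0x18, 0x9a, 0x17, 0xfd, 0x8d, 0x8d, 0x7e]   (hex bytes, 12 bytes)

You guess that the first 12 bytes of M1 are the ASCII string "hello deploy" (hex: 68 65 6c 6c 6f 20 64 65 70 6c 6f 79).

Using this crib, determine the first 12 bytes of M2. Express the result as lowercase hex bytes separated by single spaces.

7d 74 f8 9d 6b 23 8e 28 ea 70 1b bd

First, c1 ⊕ c2 = (M1 ⊕ K) ⊕ (M2 ⊕ K) = M1 ⊕ M2, so the key drops out. Then M2 = (M1 ⊕ M2) ⊕ M1 over the first 12 bytes.
byte 0: (6a XOR 7f) XOR 68 = 15 XOR 68 = 7d
byte 1: (3b XOR 2a) XOR 65 = 11 XOR 65 = 74
byte 2: (8e XOR 1a) XOR 6c = 94 XOR 6c = f8
byte 3: (09 XOR f8) XOR 6c = f1 XOR 6c = 9d
byte 4: (a2 XOR a6) XOR 6f = 04 XOR 6f = 6b
byte 5: (1b XOR 18) XOR 20 = 03 XOR 20 = 23
byte 6: (70 XOR 9a) XOR 64 = ea XOR 64 = 8e
byte 7: (5a XOR 17) XOR 65 = 4d XOR 65 = 28
byte 8: (67 XOR fd) XOR 70 = 9a XOR 70 = ea
byte 9: (91 XOR 8d) XOR 6c = 1c XOR 6c = 70
byte 10: (f9 XOR 8d) XOR 6f = 74 XOR 6f = 1b
byte 11: (ba XOR 7e) XOR 79 = c4 XOR 79 = bd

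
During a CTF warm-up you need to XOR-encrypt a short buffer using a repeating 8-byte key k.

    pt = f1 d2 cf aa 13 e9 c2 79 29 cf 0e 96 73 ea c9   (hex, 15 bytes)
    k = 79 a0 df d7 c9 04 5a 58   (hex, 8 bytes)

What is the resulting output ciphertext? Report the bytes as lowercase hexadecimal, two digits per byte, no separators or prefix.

The 8-byte key repeats, so the effective keystream is 79 a0 df d7 c9 04 5a 58 79 a0 df d7 c9 04 5a.
byte 0: 241 xor 121 = 136
byte 1: 210 xor 160 = 114
byte 2: 207 xor 223 =  16
byte 3: 170 xor 215 = 125
byte 4:  19 xor 201 = 218
byte 5: 233 xor   4 = 237
byte 6: 194 xor  90 = 152
byte 7: 121 xor  88 =  33
byte 8:  41 xor 121 =  80
byte 9: 207 xor 160 = 111
byte 10:  14 xor 223 = 209
byte 11: 150 xor 215 =  65
byte 12: 115 xor 201 = 186
byte 13: 234 xor   4 = 238
byte 14: 201 xor  90 = 147

8872107ddaed9821506fd141baee93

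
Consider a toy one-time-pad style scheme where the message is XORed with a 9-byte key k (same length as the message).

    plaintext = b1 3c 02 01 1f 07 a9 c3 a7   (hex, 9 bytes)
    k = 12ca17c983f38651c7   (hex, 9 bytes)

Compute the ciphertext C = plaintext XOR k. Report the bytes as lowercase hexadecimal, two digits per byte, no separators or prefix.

XOR is its own inverse, so applying the key byte-wise gives the result directly.
byte 0: b1 ⊕ 12 = a3
byte 1: 3c ⊕ ca = f6
byte 2: 02 ⊕ 17 = 15
byte 3: 01 ⊕ c9 = c8
byte 4: 1f ⊕ 83 = 9c
byte 5: 07 ⊕ f3 = f4
byte 6: a9 ⊕ 86 = 2f
byte 7: c3 ⊕ 51 = 92
byte 8: a7 ⊕ c7 = 60

a3f615c89cf42f9260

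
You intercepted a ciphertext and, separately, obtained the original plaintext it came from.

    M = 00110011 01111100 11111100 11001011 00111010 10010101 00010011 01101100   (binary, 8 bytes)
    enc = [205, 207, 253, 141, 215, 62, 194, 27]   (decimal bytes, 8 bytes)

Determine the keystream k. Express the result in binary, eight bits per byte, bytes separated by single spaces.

Since enc = M ⊕ k, XORing both sides with M gives k = M ⊕ enc.
byte 0: 33 XOR cd = fe
byte 1: 7c XOR cf = b3
byte 2: fc XOR fd = 01
byte 3: cb XOR 8d = 46
byte 4: 3a XOR d7 = ed
byte 5: 95 XOR 3e = ab
byte 6: 13 XOR c2 = d1
byte 7: 6c XOR 1b = 77

11111110 10110011 00000001 01000110 11101101 10101011 11010001 01110111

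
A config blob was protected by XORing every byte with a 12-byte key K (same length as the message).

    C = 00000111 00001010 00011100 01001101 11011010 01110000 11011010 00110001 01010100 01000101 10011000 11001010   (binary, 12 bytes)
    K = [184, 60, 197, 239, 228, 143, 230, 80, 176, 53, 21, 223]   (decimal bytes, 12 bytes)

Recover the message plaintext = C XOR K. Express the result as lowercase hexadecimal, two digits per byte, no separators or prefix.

bf36d9a23eff3c61e4708d15

07 ^ b8 = bf
0a ^ 3c = 36
1c ^ c5 = d9
4d ^ ef = a2
da ^ e4 = 3e
70 ^ 8f = ff
da ^ e6 = 3c
31 ^ 50 = 61
54 ^ b0 = e4
45 ^ 35 = 70
98 ^ 15 = 8d
ca ^ df = 15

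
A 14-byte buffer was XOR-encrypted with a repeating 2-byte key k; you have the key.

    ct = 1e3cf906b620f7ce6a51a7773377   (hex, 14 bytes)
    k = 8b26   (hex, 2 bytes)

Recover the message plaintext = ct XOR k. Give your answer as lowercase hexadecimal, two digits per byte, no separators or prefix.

The 2-byte key repeats, so the effective keystream is 8b 26 8b 26 8b 26 8b 26 8b 26 8b 26 8b 26.
byte 0: 1e XOR 8b = 95
byte 1: 3c XOR 26 = 1a
byte 2: f9 XOR 8b = 72
byte 3: 06 XOR 26 = 20
byte 4: b6 XOR 8b = 3d
byte 5: 20 XOR 26 = 06
byte 6: f7 XOR 8b = 7c
byte 7: ce XOR 26 = e8
byte 8: 6a XOR 8b = e1
byte 9: 51 XOR 26 = 77
byte 10: a7 XOR 8b = 2c
byte 11: 77 XOR 26 = 51
byte 12: 33 XOR 8b = b8
byte 13: 77 XOR 26 = 51

951a72203d067ce8e1772c51b851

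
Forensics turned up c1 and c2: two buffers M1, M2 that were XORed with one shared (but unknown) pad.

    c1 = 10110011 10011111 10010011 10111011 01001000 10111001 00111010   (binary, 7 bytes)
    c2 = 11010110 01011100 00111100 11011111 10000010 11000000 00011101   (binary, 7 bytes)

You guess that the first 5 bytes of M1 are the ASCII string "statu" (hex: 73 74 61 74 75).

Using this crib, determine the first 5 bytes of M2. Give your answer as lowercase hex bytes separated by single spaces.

16 b7 ce 10 bf

First, c1 ⊕ c2 = (M1 ⊕ K) ⊕ (M2 ⊕ K) = M1 ⊕ M2, so the key drops out. Then M2 = (M1 ⊕ M2) ⊕ M1 over the first 5 bytes.
byte 0: (b3 ⊕ d6) ⊕ 73 = 65 ⊕ 73 = 16
byte 1: (9f ⊕ 5c) ⊕ 74 = c3 ⊕ 74 = b7
byte 2: (93 ⊕ 3c) ⊕ 61 = af ⊕ 61 = ce
byte 3: (bb ⊕ df) ⊕ 74 = 64 ⊕ 74 = 10
byte 4: (48 ⊕ 82) ⊕ 75 = ca ⊕ 75 = bf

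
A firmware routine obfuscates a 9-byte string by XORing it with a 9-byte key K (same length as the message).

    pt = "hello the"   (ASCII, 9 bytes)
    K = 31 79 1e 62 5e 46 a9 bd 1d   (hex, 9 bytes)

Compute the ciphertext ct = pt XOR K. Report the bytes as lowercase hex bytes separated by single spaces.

59 1c 72 0e 31 66 dd d5 78

XOR is its own inverse, so applying the key byte-wise gives the result directly.
byte 0: 68 xor 31 = 59
byte 1: 65 xor 79 = 1c
byte 2: 6c xor 1e = 72
byte 3: 6c xor 62 = 0e
byte 4: 6f xor 5e = 31
byte 5: 20 xor 46 = 66
byte 6: 74 xor a9 = dd
byte 7: 68 xor bd = d5
byte 8: 65 xor 1d = 78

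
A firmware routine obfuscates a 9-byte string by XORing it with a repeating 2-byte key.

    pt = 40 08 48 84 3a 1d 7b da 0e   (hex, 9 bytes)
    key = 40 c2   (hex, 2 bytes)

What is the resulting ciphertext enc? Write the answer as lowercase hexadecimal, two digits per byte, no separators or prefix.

00ca08467adf3b184e

The 2-byte key repeats, so the effective keystream is 40 c2 40 c2 40 c2 40 c2 40.
byte 0:  64 ⊕  64 =   0
byte 1:   8 ⊕ 194 = 202
byte 2:  72 ⊕  64 =   8
byte 3: 132 ⊕ 194 =  70
byte 4:  58 ⊕  64 = 122
byte 5:  29 ⊕ 194 = 223
byte 6: 123 ⊕  64 =  59
byte 7: 218 ⊕ 194 =  24
byte 8:  14 ⊕  64 =  78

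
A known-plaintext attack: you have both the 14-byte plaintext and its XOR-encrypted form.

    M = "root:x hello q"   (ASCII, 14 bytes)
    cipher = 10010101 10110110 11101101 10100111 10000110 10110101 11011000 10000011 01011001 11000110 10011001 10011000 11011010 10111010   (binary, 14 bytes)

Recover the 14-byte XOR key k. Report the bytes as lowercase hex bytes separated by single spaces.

Since cipher = M ⊕ k, XORing both sides with M gives k = M ⊕ cipher.
byte 0: 72 ^ 95 = e7
byte 1: 6f ^ b6 = d9
byte 2: 6f ^ ed = 82
byte 3: 74 ^ a7 = d3
byte 4: 3a ^ 86 = bc
byte 5: 78 ^ b5 = cd
byte 6: 20 ^ d8 = f8
byte 7: 68 ^ 83 = eb
byte 8: 65 ^ 59 = 3c
byte 9: 6c ^ c6 = aa
byte 10: 6c ^ 99 = f5
byte 11: 6f ^ 98 = f7
byte 12: 20 ^ da = fa
byte 13: 71 ^ ba = cb

e7 d9 82 d3 bc cd f8 eb 3c aa f5 f7 fa cb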